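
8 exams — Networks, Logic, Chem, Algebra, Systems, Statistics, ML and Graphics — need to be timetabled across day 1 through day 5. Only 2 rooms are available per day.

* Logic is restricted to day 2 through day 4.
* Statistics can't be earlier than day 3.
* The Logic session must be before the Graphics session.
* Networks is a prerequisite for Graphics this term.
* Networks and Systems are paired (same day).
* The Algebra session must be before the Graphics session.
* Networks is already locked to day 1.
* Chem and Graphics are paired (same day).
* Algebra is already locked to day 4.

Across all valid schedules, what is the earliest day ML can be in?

day 2

ML at day 2 is achievable: ML in day 2, Chem in day 5, Algebra in day 4, Systems in day 1, Networks in day 1, Graphics in day 5, Statistics in day 3, Logic in day 2.
Nothing earlier works — the capacity limit rule out every day before day 2.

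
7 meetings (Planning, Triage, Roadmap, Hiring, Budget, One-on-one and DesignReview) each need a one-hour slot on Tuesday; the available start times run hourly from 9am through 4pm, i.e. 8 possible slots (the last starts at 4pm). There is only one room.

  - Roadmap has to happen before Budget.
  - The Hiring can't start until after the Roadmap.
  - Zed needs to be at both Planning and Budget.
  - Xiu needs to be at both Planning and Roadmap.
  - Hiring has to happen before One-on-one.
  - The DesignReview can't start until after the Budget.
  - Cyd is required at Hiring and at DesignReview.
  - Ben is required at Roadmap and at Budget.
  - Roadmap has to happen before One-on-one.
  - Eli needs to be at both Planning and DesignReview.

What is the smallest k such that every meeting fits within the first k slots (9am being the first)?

The precedence chain requires at least 3 distinct slots.
With at most 1 per slot and 7 meetings, at least 7 slots are needed.
7 works (last occupied slot: 3pm): for example Budget -> 11am, One-on-one -> 12pm, Roadmap -> 9am, Triage -> 3pm, DesignReview -> 1pm, Hiring -> 10am, Planning -> 2pm.

7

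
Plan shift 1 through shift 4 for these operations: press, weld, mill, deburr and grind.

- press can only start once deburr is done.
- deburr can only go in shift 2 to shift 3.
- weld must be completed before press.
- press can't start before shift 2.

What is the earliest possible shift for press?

Press is available from shift 2; precedence pushes press to at least shift 3.
press at shift 3 is achievable: grind=shift 1, weld=shift 1, press=shift 3, deburr=shift 2, mill=shift 1.

shift 3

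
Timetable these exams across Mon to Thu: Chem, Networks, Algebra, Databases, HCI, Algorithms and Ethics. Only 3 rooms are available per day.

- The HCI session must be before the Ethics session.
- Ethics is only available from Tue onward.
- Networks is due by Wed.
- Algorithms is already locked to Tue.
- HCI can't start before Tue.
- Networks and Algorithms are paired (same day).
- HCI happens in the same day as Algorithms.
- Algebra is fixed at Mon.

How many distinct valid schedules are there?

18

Splitting on Chem: it can be Mon (6), Wed (6), Thu (6). Listing each branch's schedules as (Networks, Algebra, Databases, HCI, Algorithms, Ethics):
Chem=Mon: (Tue,Mon,Mon,Tue,Tue,Wed) (Tue,Mon,Mon,Tue,Tue,Thu) (Tue,Mon,Wed,Tue,Tue,Wed) (Tue,Mon,Wed,Tue,Tue,Thu) (Tue,Mon,Thu,Tue,Tue,Wed) (Tue,Mon,Thu,Tue,Tue,Thu) — 6.
Chem=Wed: (Tue,Mon,Mon,Tue,Tue,Wed) (Tue,Mon,Mon,Tue,Tue,Thu) (Tue,Mon,Wed,Tue,Tue,Wed) (Tue,Mon,Wed,Tue,Tue,Thu) (Tue,Mon,Thu,Tue,Tue,Wed) (Tue,Mon,Thu,Tue,Tue,Thu) — 6.
Chem=Thu: (Tue,Mon,Mon,Tue,Tue,Wed) (Tue,Mon,Mon,Tue,Tue,Thu) (Tue,Mon,Wed,Tue,Tue,Wed) (Tue,Mon,Wed,Tue,Tue,Thu) (Tue,Mon,Thu,Tue,Tue,Wed) (Tue,Mon,Thu,Tue,Tue,Thu) — 6.
Summing: 6 + 6 + 6 = 18.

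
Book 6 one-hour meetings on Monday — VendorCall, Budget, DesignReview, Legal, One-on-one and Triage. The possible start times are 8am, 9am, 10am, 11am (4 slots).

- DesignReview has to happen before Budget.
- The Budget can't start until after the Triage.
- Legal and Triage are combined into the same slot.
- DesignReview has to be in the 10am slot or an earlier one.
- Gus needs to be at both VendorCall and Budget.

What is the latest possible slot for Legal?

10am

Legal must be in the same slot as Triage, which can't be after 10am, so Legal is at most 10am.
Legal at 10am is achievable: DesignReview in 8am, Triage in 10am, VendorCall in 8am, One-on-one in 8am, Budget in 11am, Legal in 10am.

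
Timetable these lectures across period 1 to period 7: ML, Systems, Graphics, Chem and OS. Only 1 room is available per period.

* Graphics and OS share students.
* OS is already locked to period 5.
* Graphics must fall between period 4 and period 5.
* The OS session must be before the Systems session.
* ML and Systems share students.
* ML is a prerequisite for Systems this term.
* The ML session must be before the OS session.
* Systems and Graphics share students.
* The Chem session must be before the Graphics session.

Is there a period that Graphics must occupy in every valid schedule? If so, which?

period 4

Graphics's window is period 4–period 5.
OS is fixed at period 5, and Graphics can't share a period with OS.
So Graphics must be period 4.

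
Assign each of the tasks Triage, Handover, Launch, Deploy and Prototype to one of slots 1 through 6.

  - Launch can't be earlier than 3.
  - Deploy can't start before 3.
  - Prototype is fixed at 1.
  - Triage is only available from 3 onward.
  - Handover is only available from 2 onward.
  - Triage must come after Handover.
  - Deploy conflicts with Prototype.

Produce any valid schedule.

Deploy -> 3; Handover -> 2; Prototype -> 1; Triage -> 3; Launch -> 3

Checking: Handover(2) before Triage(3); Deploy(3) != Prototype(1); Handover=2 in [2,6]; Triage=3 in [3,6]; Deploy=3 in [3,6]; Launch=3 in [3,6]; Prototype=1 in [1,1].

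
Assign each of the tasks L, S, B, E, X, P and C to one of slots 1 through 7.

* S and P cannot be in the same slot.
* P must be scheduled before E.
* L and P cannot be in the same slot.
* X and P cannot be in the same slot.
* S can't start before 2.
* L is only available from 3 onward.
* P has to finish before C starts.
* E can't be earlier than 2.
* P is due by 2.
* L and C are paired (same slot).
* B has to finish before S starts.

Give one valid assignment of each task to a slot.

X in 2, B in 1, P in 1, E in 2, C in 3, S in 2, L in 3

Checking: P(1) before C(3); B(1) before S(2); P(1) before E(2); X(2) != P(1); S(2) != P(1); L(3) != P(1); L = C = 3; E=2 in [2,7]; L=3 in [3,7]; P=1 in [1,2]; S=2 in [2,7].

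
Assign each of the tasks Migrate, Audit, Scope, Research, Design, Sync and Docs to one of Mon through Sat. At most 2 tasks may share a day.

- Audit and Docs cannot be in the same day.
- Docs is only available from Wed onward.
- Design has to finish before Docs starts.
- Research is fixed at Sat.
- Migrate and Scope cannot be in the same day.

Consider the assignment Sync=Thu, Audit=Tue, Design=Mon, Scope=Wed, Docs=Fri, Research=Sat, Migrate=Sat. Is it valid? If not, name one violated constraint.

Valid

At most 2 tasks may share a day — holds.
Audit and Docs cannot be in the same day — holds.
Docs is only available from Wed onward — holds.
Research is fixed at Sat — holds.
Design has to finish before Docs starts — holds.
Migrate and Scope cannot be in the same day — holds.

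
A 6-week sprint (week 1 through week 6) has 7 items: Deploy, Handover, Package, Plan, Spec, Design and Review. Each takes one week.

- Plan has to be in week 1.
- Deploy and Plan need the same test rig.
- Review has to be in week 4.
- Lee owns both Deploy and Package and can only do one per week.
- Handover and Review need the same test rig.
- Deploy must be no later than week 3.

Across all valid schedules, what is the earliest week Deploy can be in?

week 2

Deploy's own window allows nothing later than week 3.
Deploy at week 2 is achievable: Package -> week 1, Design -> week 1, Handover -> week 1, Plan -> week 1, Deploy -> week 2, Spec -> week 1, Review -> week 4.
Nothing earlier works — the conflict constraints rule out every week before week 2.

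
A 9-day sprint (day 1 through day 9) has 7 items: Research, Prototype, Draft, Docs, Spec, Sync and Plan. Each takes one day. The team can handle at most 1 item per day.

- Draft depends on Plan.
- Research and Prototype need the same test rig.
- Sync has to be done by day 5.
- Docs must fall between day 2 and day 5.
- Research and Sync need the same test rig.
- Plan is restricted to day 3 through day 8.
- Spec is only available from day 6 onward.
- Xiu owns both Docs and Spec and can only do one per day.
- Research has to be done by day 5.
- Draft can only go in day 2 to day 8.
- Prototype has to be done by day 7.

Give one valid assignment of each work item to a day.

Spec -> day 6; Prototype -> day 7; Research -> day 1; Plan -> day 4; Docs -> day 2; Sync -> day 3; Draft -> day 5

Checking: Plan(day 4) before Draft(day 5); Docs(day 2) != Spec(day 6); Research(day 1) != Prototype(day 7); Research(day 1) != Sync(day 3); Plan=day 4 in [day 3,day 8]; Research=day 1 in [day 1,day 5]; Prototype=day 7 in [day 1,day 7]; Spec=day 6 in [day 6,day 9]; Sync=day 3 in [day 1,day 5]; Docs=day 2 in [day 2,day 5]; Draft=day 5 in [day 2,day 8]; max 1 per day (cap 1).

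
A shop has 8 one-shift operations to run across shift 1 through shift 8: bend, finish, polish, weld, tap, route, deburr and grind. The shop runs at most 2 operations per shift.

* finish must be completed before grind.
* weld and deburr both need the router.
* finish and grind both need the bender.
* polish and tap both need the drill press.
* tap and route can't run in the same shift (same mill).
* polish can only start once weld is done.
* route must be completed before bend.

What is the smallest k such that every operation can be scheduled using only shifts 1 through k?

The precedence chain requires at least 2 distinct shifts.
With at most 2 per shift and 8 operations, at least 4 shifts are needed.
4 works (last occupied shift: shift 4): for example route -> shift 1, tap -> shift 4, grind -> shift 3, bend -> shift 2, weld -> shift 2, finish -> shift 1, deburr -> shift 4, polish -> shift 3.

4 shifts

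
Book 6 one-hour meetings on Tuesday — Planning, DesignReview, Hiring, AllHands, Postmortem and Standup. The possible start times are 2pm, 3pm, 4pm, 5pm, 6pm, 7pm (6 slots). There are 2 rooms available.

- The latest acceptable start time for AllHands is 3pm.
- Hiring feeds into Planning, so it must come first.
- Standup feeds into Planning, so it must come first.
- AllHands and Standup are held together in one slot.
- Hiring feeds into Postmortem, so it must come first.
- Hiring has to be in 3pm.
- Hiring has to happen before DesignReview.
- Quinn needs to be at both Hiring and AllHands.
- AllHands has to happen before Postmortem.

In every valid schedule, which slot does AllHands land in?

2pm

AllHands's window is 2pm–3pm.
Hiring is fixed at 3pm, and AllHands can't share a slot with Hiring.
So AllHands must be 2pm.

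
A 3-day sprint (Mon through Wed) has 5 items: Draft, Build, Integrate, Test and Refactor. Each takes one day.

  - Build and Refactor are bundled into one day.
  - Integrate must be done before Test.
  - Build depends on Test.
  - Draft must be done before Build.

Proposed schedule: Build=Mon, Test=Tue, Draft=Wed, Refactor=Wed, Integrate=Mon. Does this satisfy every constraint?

No. Draft must be done before Build is not satisfied.

Build depends on Test — violated.
Build and Refactor are bundled into one day — violated.
Draft must be done before Build — violated.
Integrate must be done before Test — holds.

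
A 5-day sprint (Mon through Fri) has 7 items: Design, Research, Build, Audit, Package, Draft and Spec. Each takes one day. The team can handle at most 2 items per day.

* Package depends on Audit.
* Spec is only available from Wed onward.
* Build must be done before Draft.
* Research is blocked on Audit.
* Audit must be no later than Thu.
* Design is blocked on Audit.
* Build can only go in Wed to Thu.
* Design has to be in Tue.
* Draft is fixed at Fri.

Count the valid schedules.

52

Splitting on Research: it can be Tue (14), Wed (14), Thu (14), Fri (10). Listing each branch's schedules as (Design, Build, Audit, Package, Draft, Spec):
Research=Tue: (Tue,Wed,Mon,Wed,Fri,Thu) (Tue,Wed,Mon,Wed,Fri,Fri) (Tue,Wed,Mon,Thu,Fri,Wed) (Tue,Wed,Mon,Thu,Fri,Thu) (Tue,Wed,Mon,Thu,Fri,Fri) (Tue,Wed,Mon,Fri,Fri,Wed) (Tue,Wed,Mon,Fri,Fri,Thu) (Tue,Thu,Mon,Wed,Fri,Wed) (Tue,Thu,Mon,Wed,Fri,Thu) (Tue,Thu,Mon,Wed,Fri,Fri) (Tue,Thu,Mon,Thu,Fri,Wed) (Tue,Thu,Mon,Thu,Fri,Fri) (Tue,Thu,Mon,Fri,Fri,Wed) (Tue,Thu,Mon,Fri,Fri,Thu) — 14.
Research=Wed: (Tue,Wed,Mon,Tue,Fri,Thu) (Tue,Wed,Mon,Tue,Fri,Fri) (Tue,Wed,Mon,Thu,Fri,Thu) (Tue,Wed,Mon,Thu,Fri,Fri) (Tue,Wed,Mon,Fri,Fri,Thu) (Tue,Thu,Mon,Tue,Fri,Wed) (Tue,Thu,Mon,Tue,Fri,Thu) (Tue,Thu,Mon,Tue,Fri,Fri) (Tue,Thu,Mon,Wed,Fri,Thu) (Tue,Thu,Mon,Wed,Fri,Fri) (Tue,Thu,Mon,Thu,Fri,Wed) (Tue,Thu,Mon,Thu,Fri,Fri) (Tue,Thu,Mon,Fri,Fri,Wed) (Tue,Thu,Mon,Fri,Fri,Thu) — 14.
Research=Thu: (Tue,Wed,Mon,Tue,Fri,Wed) (Tue,Wed,Mon,Tue,Fri,Thu) (Tue,Wed,Mon,Tue,Fri,Fri) (Tue,Wed,Mon,Wed,Fri,Thu) (Tue,Wed,Mon,Wed,Fri,Fri) (Tue,Wed,Mon,Thu,Fri,Wed) (Tue,Wed,Mon,Thu,Fri,Fri) (Tue,Wed,Mon,Fri,Fri,Wed) (Tue,Wed,Mon,Fri,Fri,Thu) (Tue,Thu,Mon,Tue,Fri,Wed) (Tue,Thu,Mon,Tue,Fri,Fri) (Tue,Thu,Mon,Wed,Fri,Wed) (Tue,Thu,Mon,Wed,Fri,Fri) (Tue,Thu,Mon,Fri,Fri,Wed) — 14.
Research=Fri: (Tue,Wed,Mon,Tue,Fri,Wed) (Tue,Wed,Mon,Tue,Fri,Thu) (Tue,Wed,Mon,Wed,Fri,Thu) (Tue,Wed,Mon,Thu,Fri,Wed) (Tue,Wed,Mon,Thu,Fri,Thu) (Tue,Thu,Mon,Tue,Fri,Wed) (Tue,Thu,Mon,Tue,Fri,Thu) (Tue,Thu,Mon,Wed,Fri,Wed) (Tue,Thu,Mon,Wed,Fri,Thu) (Tue,Thu,Mon,Thu,Fri,Wed) — 10.
Summing: 14 + 14 + 14 + 10 = 52.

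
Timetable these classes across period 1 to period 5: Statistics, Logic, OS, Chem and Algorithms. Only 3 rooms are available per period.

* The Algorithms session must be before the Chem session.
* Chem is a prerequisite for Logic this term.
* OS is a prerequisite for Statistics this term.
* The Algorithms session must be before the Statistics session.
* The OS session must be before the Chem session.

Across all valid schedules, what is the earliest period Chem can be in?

period 2

Precedence pushes Chem to at least period 2; downstream work caps Chem at period 4.
Chem at period 2 is achievable: Logic=period 3; Algorithms=period 1; Statistics=period 2; OS=period 1; Chem=period 2.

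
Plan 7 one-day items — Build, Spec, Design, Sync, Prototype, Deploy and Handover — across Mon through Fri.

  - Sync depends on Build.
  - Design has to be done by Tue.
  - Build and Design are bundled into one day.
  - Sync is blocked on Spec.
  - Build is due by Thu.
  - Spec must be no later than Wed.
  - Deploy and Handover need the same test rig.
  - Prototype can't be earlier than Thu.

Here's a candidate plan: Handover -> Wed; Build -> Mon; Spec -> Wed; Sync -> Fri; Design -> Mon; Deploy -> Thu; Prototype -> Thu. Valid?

Valid

Build and Design are bundled into one day — holds.
Build is due by Thu — holds.
Deploy and Handover need the same test rig — holds.
Sync is blocked on Spec — holds.
Design has to be done by Tue — holds.
Spec must be no later than Wed — holds.
Sync depends on Build — holds.
Prototype can't be earlier than Thu — holds.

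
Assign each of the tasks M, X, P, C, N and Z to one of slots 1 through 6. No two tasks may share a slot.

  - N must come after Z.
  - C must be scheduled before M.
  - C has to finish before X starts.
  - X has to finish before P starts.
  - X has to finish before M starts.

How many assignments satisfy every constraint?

Splitting on M: it can be 3 (3), 4 (7), 5 (10), 6 (10). Listing each branch's schedules as (X, P, C, N, Z):
M=3: (2,4,1,6,5) (2,5,1,6,4) (2,6,1,5,4) — 3.
M=4: (2,3,1,6,5) (2,5,1,6,3) (2,6,1,5,3) (3,5,1,6,2) (3,5,2,6,1) (3,6,1,5,2) (3,6,2,5,1) — 7.
M=5: (2,3,1,6,4) (2,4,1,6,3) (2,6,1,4,3) (3,4,1,6,2) (3,4,2,6,1) (3,6,1,4,2) (3,6,2,4,1) (4,6,1,3,2) (4,6,2,3,1) (4,6,3,2,1) — 10.
M=6: (2,3,1,5,4) (2,4,1,5,3) (2,5,1,4,3) (3,4,1,5,2) (3,4,2,5,1) (3,5,1,4,2) (3,5,2,4,1) (4,5,1,3,2) (4,5,2,3,1) (4,5,3,2,1) — 10.
Summing: 3 + 7 + 10 + 10 = 30.

30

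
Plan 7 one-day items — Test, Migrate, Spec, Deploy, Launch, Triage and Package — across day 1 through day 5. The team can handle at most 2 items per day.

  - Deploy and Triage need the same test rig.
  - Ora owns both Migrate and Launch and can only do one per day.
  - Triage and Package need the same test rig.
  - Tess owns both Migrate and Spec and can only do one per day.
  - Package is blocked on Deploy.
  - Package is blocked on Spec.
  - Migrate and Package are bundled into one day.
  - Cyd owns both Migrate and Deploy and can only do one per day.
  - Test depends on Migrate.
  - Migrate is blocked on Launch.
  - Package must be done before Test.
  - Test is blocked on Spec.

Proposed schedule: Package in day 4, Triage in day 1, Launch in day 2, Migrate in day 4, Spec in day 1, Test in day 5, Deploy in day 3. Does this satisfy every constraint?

Yes, all constraints hold

Migrate and Package are bundled into one day — holds.
Tess owns both Migrate and Spec and can only do one per day — holds.
Package must be done before Test — holds.
Deploy and Triage need the same test rig — holds.
Ora owns both Migrate and Launch and can only do one per day — holds.
Package is blocked on Deploy — holds.
Cyd owns both Migrate and Deploy and can only do one per day — holds.
Package is blocked on Spec — holds.
Test depends on Migrate — holds.
Test is blocked on Spec — holds.
Triage and Package need the same test rig — holds.
The team can handle at most 2 items per day — holds.
Migrate is blocked on Launch — holds.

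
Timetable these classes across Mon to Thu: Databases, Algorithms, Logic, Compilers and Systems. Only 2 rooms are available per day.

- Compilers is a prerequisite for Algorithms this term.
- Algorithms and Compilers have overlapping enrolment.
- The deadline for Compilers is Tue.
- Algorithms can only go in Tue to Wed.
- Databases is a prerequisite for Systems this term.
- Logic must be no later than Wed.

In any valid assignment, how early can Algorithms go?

Tue

Algorithms is available from Tue; Algorithms's own window allows nothing later than Wed.
Algorithms at Tue is achievable: Logic in Mon; Compilers in Mon; Algorithms in Tue; Systems in Wed; Databases in Tue.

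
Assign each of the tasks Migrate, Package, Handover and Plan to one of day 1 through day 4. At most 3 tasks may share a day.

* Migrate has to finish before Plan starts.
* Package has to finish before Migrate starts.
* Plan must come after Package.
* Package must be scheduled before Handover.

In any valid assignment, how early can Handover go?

day 2

Precedence pushes Handover to at least day 2.
Handover at day 2 is achievable: Handover=day 2, Plan=day 3, Migrate=day 2, Package=day 1.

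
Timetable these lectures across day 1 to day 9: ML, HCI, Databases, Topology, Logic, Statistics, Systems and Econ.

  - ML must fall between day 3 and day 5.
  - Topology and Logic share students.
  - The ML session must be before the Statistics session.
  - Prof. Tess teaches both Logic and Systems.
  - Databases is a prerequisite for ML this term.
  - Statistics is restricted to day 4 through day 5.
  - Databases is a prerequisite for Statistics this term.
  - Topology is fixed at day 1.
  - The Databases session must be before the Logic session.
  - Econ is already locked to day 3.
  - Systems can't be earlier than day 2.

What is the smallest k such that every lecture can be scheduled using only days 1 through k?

4 days

The precedence chain requires at least 3 distinct days.
Statistics can't be placed before day 4, so the schedule must run through at least day 4.
4 works (last occupied day: day 4): for example Statistics=day 4; Logic=day 3; Databases=day 1; HCI=day 1; Systems=day 2; Topology=day 1; ML=day 3; Econ=day 3.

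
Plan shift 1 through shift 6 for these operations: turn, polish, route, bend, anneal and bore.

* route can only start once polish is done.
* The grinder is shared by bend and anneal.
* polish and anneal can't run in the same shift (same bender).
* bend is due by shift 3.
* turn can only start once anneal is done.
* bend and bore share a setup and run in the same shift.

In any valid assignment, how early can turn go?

Precedence pushes turn to at least shift 2.
turn at shift 2 is achievable: route in shift 3; anneal in shift 1; bore in shift 2; turn in shift 2; bend in shift 2; polish in shift 2.

shift 2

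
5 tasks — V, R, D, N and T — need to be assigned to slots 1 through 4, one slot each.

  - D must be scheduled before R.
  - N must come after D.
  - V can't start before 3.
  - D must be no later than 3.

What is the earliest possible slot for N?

2

Precedence pushes N to at least 2.
N at 2 is achievable: D in 1; T in 1; N in 2; R in 2; V in 3.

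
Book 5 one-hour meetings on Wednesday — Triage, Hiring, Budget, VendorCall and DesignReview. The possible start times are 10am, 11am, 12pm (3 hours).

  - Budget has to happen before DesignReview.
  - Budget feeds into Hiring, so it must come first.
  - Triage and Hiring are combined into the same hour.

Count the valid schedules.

15

Splitting on Triage: it can be 11am (6), 12pm (9). Listing each branch's schedules as (Hiring, Budget, VendorCall, DesignReview):
Triage=11am: (11am,10am,10am,11am) (11am,10am,10am,12pm) (11am,10am,11am,11am) (11am,10am,11am,12pm) (11am,10am,12pm,11am) (11am,10am,12pm,12pm) — 6.
Triage=12pm: (12pm,10am,10am,11am) (12pm,10am,10am,12pm) (12pm,10am,11am,11am) (12pm,10am,11am,12pm) (12pm,10am,12pm,11am) (12pm,10am,12pm,12pm) (12pm,11am,10am,12pm) (12pm,11am,11am,12pm) (12pm,11am,12pm,12pm) — 9.
Summing: 6 + 9 = 15.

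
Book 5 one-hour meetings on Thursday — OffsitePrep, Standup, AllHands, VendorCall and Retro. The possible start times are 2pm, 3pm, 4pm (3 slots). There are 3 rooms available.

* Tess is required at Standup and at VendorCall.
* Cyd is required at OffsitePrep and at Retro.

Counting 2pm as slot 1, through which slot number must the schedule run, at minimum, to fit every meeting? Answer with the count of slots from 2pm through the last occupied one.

2 slots

With at most 3 per slot and 5 meetings, at least 2 slots are needed.
2 works (last occupied slot: 3pm): for example Standup in 2pm; Retro in 3pm; OffsitePrep in 2pm; AllHands in 2pm; VendorCall in 3pm.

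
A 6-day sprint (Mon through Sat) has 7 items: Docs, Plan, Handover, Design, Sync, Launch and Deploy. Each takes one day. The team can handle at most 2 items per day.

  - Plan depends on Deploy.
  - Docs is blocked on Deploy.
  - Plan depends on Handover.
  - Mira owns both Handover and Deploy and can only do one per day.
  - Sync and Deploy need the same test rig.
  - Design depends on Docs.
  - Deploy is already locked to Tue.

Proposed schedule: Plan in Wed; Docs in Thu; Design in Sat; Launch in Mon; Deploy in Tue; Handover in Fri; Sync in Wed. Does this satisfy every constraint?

Invalid. Plan depends on Handover.

Sync and Deploy need the same test rig — holds.
Design depends on Docs — holds.
Docs is blocked on Deploy — holds.
Plan depends on Handover — violated.
Plan depends on Deploy — holds.
Deploy is already locked to Tue — holds.
Mira owns both Handover and Deploy and can only do one per day — holds.
The team can handle at most 2 items per day — holds.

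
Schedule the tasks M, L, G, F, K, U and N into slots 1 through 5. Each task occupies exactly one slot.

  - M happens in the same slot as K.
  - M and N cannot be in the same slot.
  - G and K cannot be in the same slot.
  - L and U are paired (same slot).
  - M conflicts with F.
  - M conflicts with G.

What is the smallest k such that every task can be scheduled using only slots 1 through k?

2

Could 1 slot be enough, i.e. nothing placed later than 1? No: F can't share with M (1) → nothing is left.
So 1 slot is not enough.
2 works (last occupied slot: 2): for example N -> 2; M -> 1; U -> 1; L -> 1; G -> 2; K -> 1; F -> 2.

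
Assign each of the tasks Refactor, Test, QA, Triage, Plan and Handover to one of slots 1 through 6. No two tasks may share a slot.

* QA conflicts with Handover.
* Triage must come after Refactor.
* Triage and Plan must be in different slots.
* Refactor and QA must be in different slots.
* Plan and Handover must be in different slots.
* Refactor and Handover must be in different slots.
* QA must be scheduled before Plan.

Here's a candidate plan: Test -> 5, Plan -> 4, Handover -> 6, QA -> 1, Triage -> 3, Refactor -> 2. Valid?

Triage and Plan must be in different slots — holds.
Triage must come after Refactor — holds.
Plan and Handover must be in different slots — holds.
Refactor and QA must be in different slots — holds.
No two tasks may share a slot — holds.
Refactor and Handover must be in different slots — holds.
QA conflicts with Handover — holds.
QA must be scheduled before Plan — holds.

Valid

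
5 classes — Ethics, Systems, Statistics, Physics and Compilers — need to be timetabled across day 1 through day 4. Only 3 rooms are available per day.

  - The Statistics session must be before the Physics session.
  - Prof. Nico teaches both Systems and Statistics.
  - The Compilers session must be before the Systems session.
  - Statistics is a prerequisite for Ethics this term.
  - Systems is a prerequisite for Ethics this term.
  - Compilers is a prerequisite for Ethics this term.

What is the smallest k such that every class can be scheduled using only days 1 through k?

3 days

The precedence chain requires at least 3 distinct days.
With at most 3 per day and 5 classes, at least 2 days are needed.
3 works (last occupied day: day 3): for example Ethics=day 3, Systems=day 2, Physics=day 2, Statistics=day 1, Compilers=day 1.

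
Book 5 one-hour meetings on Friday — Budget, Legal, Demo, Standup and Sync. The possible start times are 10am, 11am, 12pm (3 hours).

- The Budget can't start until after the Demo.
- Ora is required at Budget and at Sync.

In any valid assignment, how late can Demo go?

Downstream work caps Demo at 11am.
Demo at 11am is achievable: Legal=10am, Demo=11am, Sync=10am, Budget=12pm, Standup=10am.

11am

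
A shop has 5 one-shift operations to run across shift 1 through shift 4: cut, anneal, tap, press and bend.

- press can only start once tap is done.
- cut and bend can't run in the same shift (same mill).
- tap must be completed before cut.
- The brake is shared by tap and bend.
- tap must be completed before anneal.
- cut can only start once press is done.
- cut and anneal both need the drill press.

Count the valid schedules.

Splitting on cut: it can be shift 3 (4), shift 4 (10). Listing each branch's schedules as (anneal, tap, press, bend) by shift number:
cut=shift 3: (2,1,2,2) (2,1,2,4) (4,1,2,2) (4,1,2,4) — 4.
cut=shift 4: (2,1,2,2) (2,1,2,3) (2,1,3,2) (2,1,3,3) (3,1,2,2) (3,1,2,3) (3,1,3,2) (3,1,3,3) (3,2,3,1) (3,2,3,3) — 10.
Summing: 4 + 10 = 14.

14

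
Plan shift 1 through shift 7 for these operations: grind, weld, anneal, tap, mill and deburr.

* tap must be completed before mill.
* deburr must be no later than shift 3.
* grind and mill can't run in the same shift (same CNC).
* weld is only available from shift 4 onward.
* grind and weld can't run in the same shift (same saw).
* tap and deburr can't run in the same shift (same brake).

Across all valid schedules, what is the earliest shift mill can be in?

shift 2

Precedence pushes mill to at least shift 2.
mill at shift 2 is achievable: weld=shift 4, tap=shift 1, anneal=shift 1, deburr=shift 2, mill=shift 2, grind=shift 1.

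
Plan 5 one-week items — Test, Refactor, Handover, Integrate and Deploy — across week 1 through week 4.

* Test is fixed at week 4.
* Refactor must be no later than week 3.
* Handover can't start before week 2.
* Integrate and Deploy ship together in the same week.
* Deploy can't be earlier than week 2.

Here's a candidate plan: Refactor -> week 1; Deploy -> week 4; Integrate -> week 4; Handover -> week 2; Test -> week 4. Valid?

Yes, all constraints hold

Test is fixed at week 4 — holds.
Handover can't start before week 2 — holds.
Integrate and Deploy ship together in the same week — holds.
Deploy can't be earlier than week 2 — holds.
Refactor must be no later than week 3 — holds.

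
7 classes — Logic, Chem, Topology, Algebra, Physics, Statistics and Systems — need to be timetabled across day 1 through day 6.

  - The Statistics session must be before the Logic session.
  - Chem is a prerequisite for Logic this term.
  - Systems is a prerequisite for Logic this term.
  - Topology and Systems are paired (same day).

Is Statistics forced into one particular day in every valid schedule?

Statistics can be day 1 (e.g. Systems -> day 1, Physics -> day 1, Chem -> day 1, Statistics -> day 1, Logic -> day 2, Algebra -> day 1, Topology -> day 1) or day 2 (e.g. Statistics -> day 2; Logic -> day 3; Physics -> day 1; Chem -> day 1; Topology -> day 1; Systems -> day 1; Algebra -> day 1).

No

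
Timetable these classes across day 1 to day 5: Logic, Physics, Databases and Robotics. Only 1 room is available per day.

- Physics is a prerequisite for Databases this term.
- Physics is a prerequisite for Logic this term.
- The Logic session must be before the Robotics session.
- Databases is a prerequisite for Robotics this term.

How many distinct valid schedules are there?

10

Splitting on Logic: it can be day 2 (3), day 3 (4), day 4 (3). Listing each branch's schedules as (Physics, Databases, Robotics) by day number:
Logic=day 2: (1,3,4) (1,3,5) (1,4,5) — 3.
Logic=day 3: (1,2,4) (1,2,5) (1,4,5) (2,4,5) — 4.
Logic=day 4: (1,2,5) (1,3,5) (2,3,5) — 3.
Summing: 3 + 4 + 3 = 10.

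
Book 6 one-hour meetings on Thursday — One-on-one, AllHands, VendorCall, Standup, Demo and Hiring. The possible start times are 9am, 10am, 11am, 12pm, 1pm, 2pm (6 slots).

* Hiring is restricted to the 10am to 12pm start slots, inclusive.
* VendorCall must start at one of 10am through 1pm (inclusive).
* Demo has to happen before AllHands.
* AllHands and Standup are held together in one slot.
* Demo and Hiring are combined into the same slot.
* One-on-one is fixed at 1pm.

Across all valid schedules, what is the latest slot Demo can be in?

12pm

Demo must be in the same slot as Hiring, which can't be before 10am, so Demo is at least 10am; Demo must be in the same slot as Hiring, which can't be after 12pm, so Demo is at most 12pm.
Demo at 12pm is achievable: One-on-one -> 1pm; Standup -> 1pm; VendorCall -> 10am; Hiring -> 12pm; Demo -> 12pm; AllHands -> 1pm.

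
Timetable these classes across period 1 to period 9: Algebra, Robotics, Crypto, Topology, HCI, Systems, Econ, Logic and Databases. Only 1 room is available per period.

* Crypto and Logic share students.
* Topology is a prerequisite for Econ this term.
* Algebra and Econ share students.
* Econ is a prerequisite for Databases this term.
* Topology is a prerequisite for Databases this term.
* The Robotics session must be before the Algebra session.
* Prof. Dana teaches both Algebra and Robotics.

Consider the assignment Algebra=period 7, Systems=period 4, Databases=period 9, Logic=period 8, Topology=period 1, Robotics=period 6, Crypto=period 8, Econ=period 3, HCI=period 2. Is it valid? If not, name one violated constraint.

No — it violates: Crypto and Logic share students

The Robotics session must be before the Algebra session — holds.
Crypto and Logic share students — violated.
Topology is a prerequisite for Econ this term — holds.
Prof. Dana teaches both Algebra and Robotics — holds.
Topology is a prerequisite for Databases this term — holds.
Only 1 room is available per period — violated.
Econ is a prerequisite for Databases this term — holds.
Algebra and Econ share students — holds.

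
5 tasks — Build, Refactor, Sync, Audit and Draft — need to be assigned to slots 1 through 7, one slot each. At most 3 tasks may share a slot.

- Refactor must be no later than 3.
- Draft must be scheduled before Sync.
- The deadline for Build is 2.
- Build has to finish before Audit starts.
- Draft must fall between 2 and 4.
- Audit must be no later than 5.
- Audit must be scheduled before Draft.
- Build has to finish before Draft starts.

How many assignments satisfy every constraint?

39

Splitting on Build: it can be 1 (30), 2 (9). Listing each branch's schedules as (Refactor, Sync, Audit, Draft):
Build=1: (1,4,2,3) (1,5,2,3) (1,5,2,4) (1,5,3,4) (1,6,2,3) (1,6,2,4) (1,6,3,4) (1,7,2,3) (1,7,2,4) (1,7,3,4) (2,4,2,3) (2,5,2,3) (2,5,2,4) (2,5,3,4) (2,6,2,3) (2,6,2,4) (2,6,3,4) (2,7,2,3) (2,7,2,4) (2,7,3,4) (3,4,2,3) (3,5,2,3) (3,5,2,4) (3,5,3,4) (3,6,2,3) (3,6,2,4) (3,6,3,4) (3,7,2,3) (3,7,2,4) (3,7,3,4) — 30.
Build=2: (1,5,3,4) (1,6,3,4) (1,7,3,4) (2,5,3,4) (2,6,3,4) (2,7,3,4) (3,5,3,4) (3,6,3,4) (3,7,3,4) — 9.
Summing: 30 + 9 = 39.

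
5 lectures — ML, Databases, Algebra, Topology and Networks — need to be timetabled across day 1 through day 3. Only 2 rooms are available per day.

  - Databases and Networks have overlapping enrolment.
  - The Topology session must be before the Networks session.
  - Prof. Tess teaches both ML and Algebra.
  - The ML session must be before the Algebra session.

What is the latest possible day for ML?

Downstream work caps ML at day 2.
ML at day 2 is achievable: Databases=day 1, ML=day 2, Networks=day 2, Algebra=day 3, Topology=day 1.

day 2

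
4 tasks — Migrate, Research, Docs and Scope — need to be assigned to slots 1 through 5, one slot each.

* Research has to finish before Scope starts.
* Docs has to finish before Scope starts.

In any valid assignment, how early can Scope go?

Precedence pushes Scope to at least 2.
Scope at 2 is achievable: Scope -> 2, Research -> 1, Docs -> 1, Migrate -> 1.

2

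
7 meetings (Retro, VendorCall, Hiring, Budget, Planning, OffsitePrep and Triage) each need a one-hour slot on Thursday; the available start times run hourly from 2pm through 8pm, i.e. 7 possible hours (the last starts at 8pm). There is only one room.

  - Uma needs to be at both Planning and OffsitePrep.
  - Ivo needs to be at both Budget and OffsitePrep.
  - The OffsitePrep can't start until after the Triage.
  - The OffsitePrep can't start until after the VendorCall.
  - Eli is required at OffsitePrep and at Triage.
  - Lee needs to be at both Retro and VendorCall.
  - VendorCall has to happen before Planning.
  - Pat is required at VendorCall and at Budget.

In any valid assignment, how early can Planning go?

3pm

Precedence pushes Planning to at least 3pm.
Planning at 3pm is achievable: OffsitePrep=5pm; Budget=8pm; Triage=4pm; Retro=6pm; Hiring=7pm; VendorCall=2pm; Planning=3pm.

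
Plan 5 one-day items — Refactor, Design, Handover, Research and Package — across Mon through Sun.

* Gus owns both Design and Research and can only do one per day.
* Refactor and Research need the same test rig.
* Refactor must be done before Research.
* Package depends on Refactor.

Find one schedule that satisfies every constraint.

Package in Tue; Handover in Mon; Research in Tue; Refactor in Mon; Design in Mon

Checking: Refactor(Mon) before Package(Tue); Refactor(Mon) before Research(Tue); Refactor(Mon) != Research(Tue); Design(Mon) != Research(Tue).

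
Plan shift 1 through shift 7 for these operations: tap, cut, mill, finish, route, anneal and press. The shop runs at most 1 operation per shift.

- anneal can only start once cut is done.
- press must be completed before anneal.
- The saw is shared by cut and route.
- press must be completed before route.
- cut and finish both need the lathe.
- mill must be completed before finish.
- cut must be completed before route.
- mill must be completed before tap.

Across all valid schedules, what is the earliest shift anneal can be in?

shift 3

Precedence pushes anneal to at least shift 2.
anneal at shift 3 is achievable: cut in shift 1; route in shift 5; anneal in shift 3; tap in shift 6; mill in shift 4; press in shift 2; finish in shift 7.
Nothing earlier works — the conflict and capacity constraints rule out every shift before shift 3.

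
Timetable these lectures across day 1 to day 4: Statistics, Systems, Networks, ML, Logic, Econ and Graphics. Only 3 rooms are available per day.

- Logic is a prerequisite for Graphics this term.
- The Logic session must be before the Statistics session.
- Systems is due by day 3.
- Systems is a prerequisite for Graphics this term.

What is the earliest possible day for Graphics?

Precedence pushes Graphics to at least day 2.
Graphics at day 2 is achievable: Networks -> day 1; Systems -> day 1; Statistics -> day 2; Logic -> day 1; Graphics -> day 2; ML -> day 2; Econ -> day 3.

day 2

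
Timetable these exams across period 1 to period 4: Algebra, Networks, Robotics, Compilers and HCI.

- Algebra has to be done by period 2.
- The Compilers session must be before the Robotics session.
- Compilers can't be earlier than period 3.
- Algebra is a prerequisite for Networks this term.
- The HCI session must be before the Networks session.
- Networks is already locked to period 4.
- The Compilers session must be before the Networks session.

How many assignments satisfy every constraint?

Splitting on Algebra: it can be period 1 (3), period 2 (3). Listing each branch's schedules as (Networks, Robotics, Compilers, HCI) by period number:
Algebra=period 1: (4,4,3,1) (4,4,3,2) (4,4,3,3) — 3.
Algebra=period 2: (4,4,3,1) (4,4,3,2) (4,4,3,3) — 3.
Summing: 3 + 3 = 6.

6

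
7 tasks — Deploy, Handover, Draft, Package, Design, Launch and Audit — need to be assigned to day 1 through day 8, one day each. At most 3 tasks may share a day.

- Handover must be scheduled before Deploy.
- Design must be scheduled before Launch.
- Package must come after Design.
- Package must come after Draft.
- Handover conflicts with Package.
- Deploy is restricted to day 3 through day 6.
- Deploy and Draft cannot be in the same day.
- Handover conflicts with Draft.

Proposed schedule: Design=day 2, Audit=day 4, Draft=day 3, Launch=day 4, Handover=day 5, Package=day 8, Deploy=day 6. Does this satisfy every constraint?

Valid

Handover conflicts with Draft — holds.
Package must come after Design — holds.
Handover must be scheduled before Deploy — holds.
Handover conflicts with Package — holds.
Deploy and Draft cannot be in the same day — holds.
Design must be scheduled before Launch — holds.
Package must come after Draft — holds.
Deploy is restricted to day 3 through day 6 — holds.
At most 3 tasks may share a day — holds.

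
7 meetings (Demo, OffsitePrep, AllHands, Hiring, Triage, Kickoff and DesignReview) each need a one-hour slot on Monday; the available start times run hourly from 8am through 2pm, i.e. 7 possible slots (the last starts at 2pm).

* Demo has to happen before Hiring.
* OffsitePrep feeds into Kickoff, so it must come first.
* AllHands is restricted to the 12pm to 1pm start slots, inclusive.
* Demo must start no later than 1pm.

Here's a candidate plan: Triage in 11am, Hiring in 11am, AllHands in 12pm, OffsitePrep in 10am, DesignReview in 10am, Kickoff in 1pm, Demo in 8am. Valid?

Demo has to happen before Hiring — holds.
OffsitePrep feeds into Kickoff, so it must come first — holds.
AllHands is restricted to the 12pm to 1pm start slots, inclusive — holds.
Demo must start no later than 1pm — holds.

Valid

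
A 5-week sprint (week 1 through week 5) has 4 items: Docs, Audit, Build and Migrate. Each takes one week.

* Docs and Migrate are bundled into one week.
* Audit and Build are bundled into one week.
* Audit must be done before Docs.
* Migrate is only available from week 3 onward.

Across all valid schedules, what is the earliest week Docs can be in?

week 3

Docs must be in the same week as Migrate, which can't be before week 3, so Docs is at least week 3.
Docs at week 3 is achievable: Docs in week 3, Build in week 1, Migrate in week 3, Audit in week 1.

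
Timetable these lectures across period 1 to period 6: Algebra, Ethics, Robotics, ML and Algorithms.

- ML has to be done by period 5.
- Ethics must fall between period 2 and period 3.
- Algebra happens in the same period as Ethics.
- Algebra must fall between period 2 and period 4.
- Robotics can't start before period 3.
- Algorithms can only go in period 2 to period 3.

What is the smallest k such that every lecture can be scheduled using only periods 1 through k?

Robotics can't be placed before period 3, so the schedule must run through at least period 3.
3 works (last occupied period: period 3): for example ML in period 1, Robotics in period 3, Algorithms in period 2, Ethics in period 2, Algebra in period 2.

3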